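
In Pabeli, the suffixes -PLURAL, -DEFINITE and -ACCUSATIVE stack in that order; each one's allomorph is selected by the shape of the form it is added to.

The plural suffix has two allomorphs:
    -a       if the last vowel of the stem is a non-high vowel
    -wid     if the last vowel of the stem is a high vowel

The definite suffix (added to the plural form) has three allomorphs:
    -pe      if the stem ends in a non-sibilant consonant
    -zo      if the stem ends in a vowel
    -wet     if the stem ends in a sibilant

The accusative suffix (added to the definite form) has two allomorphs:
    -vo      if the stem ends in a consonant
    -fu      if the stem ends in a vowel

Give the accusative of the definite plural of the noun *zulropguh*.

*zulropguh*: last vowel = /u/, a high vowel → -wid → *zulropguhwid*.
The plural form *zulropguhwid*: final sound = /d/, a non-sibilant consonant → -pe → *zulropguhwidpe*.
The definite form *zulropguhwidpe* — final sound /e/ (a vowel) → -fu → *zulropguhwidpefu*.

zulropguhwidpefu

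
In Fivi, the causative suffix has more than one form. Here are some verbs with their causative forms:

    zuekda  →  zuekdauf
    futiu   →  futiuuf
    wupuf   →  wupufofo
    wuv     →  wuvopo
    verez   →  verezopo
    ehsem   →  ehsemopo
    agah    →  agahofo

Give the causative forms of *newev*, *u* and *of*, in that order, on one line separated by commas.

The suffix is conditioned by the final sound: -ofo when the stem ends in a voiceless consonant (*wupuf*, *agah*); -opo when the stem ends in a voiced consonant (*wuv*, *verez*, *ehsem*); -uf when the stem ends in a vowel (*zuekda*, *futiu*).
Since the final sound of *newev* is /v/ (a voiced consonant), it takes -opo, giving *newevopo*.
*u*: final sound = /u/, a vowel → -uf → *uuf*.
*of*: final sound = /f/, a voiceless consonant → -ofo → *ofofo*.

newevopo, uuf, ofofo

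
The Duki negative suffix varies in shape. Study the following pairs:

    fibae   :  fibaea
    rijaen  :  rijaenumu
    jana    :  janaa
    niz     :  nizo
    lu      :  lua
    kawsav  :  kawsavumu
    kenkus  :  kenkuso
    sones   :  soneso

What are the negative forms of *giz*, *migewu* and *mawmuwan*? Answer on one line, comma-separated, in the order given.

gizo, migewua, mawmuwanumu

The alternation tracks the final sound of the stem — -o when the stem ends in a sibilant (*niz*, *kenkus*, *sones*); -umu when the stem ends in a non-sibilant consonant (*rijaen*, *kawsav*); -a when the stem ends in a vowel (*fibae*, *jana*, *lu*).
The final sound of *giz* is /z/, which is a sibilant, so the suffix is -o, giving *gizo*.
*migewu* — final sound /u/ (a vowel) → -a → *migewua*.
*mawmuwan* — final sound /n/ (a non-sibilant consonant) → -umu → *mawmuwanumu*.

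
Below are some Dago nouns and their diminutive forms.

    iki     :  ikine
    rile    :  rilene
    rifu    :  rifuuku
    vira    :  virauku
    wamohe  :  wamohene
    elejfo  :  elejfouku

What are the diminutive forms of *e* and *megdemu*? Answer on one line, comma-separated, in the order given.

ene, megdemuuku

The alternation tracks the last vowel of the stem — -ne when the last vowel of the stem is a front vowel (*iki*, *rile*, *wamohe*); -uku when the last vowel of the stem is a back vowel (*rifu*, *vira*, *elejfo*).
Since the last vowel of *e* is /e/ (a front vowel), it takes -ne, giving *ene*.
Since the last vowel of *megdemu* is /u/ (a back vowel), it takes -uku, giving *megdemuuku*.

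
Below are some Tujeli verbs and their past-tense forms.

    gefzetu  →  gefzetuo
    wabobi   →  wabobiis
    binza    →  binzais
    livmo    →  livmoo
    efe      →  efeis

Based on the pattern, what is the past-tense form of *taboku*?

The pattern is rounding harmony: -o when the last vowel of the stem is a rounded vowel (*gefzetu*, *livmo*); -is when the last vowel of the stem is an unrounded vowel (*wabobi*, *binza*, *efe*).
The last vowel of *taboku* is /u/, which is a rounded vowel, so the suffix is -o, giving *tabokuo*.

tabokuo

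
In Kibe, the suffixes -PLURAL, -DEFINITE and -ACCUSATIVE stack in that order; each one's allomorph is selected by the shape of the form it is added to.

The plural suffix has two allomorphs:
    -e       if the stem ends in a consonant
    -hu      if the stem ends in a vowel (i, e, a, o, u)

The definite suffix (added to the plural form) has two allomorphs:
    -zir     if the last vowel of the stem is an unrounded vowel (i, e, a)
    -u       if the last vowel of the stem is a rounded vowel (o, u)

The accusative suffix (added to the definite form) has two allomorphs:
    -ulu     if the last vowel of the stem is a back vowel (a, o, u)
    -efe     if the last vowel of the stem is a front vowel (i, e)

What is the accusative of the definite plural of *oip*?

*oip* — final sound /p/ (a consonant) → -e → *oipe*.
The last vowel of the plural form *oipe* is /e/, which is an unrounded vowel, so the definite suffix is -zir, giving *oipezir*.
Since the last vowel of the definite form *oipezir* is /i/ (a front vowel), it takes -efe, giving *oipezirefe*.

oipezirefe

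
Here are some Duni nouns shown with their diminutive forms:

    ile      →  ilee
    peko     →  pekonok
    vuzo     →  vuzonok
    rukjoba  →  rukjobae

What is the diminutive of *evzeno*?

evzenonok

The pattern is rounding harmony: -nok when the last vowel of the stem is a rounded vowel (*peko*, *vuzo*); -e when the last vowel of the stem is an unrounded vowel (*ile*, *rukjoba*).
Since the last vowel of *evzeno* is /o/ (a rounded vowel), it takes -nok, giving *evzenonok*.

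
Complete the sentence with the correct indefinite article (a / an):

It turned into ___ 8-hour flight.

The indefinite article is chosen by the initial *sound* of the following word, not its spelling.
The number *8* is spoken "eight", beginning with /eɪt/ — a vowel sound.
So the article is *an*: It turned into an 8-hour flight.

an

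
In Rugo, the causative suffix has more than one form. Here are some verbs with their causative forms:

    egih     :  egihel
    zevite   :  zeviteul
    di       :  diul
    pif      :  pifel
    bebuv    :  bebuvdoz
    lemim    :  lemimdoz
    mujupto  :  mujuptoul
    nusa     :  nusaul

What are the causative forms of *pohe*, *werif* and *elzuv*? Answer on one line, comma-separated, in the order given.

The suffix is conditioned by the final sound: -el when the stem ends in a voiceless consonant (*egih*, *pif*); -doz when the stem ends in a voiced consonant (*bebuv*, *lemim*); -ul when the stem ends in a vowel (*zevite*, *di*, *mujupto*, *nusa*).
*pohe*: final sound = /e/, a vowel → -ul → *poheul*.
*werif* — final sound /f/ (a voiceless consonant) → -el → *werifel*.
*elzuv* — final sound /v/ (a voiced consonant) → -doz → *elzuvdoz*.

poheul, werifel, elzuvdoz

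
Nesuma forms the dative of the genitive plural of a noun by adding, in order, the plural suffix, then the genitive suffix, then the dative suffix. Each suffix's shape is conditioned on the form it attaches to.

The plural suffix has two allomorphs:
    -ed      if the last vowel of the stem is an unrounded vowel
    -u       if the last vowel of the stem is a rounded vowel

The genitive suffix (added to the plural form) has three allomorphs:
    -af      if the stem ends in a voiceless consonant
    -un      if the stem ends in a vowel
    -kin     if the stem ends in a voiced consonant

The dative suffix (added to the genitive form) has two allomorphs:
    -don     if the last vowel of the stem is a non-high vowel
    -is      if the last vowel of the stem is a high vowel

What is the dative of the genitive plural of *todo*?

todouunis

*todo* — last vowel /o/ (a rounded vowel) → -u → *todou*.
The plural form *todou*: final sound = /u/, a vowel → -un → *todouun*.
Since the last vowel of the genitive form *todouun* is /u/ (a high vowel), it takes -is, giving *todouunis*.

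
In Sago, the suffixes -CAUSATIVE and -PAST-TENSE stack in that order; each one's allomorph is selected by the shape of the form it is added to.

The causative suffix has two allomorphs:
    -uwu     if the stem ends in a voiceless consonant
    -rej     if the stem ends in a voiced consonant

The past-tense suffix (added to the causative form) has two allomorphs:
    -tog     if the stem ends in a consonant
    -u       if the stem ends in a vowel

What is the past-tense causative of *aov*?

Since the final consonant of *aov* is /v/ (voiced), it takes -rej, giving *aovrej*.
The causative form *aovrej* — final sound /j/ (a consonant) → -tog → *aovrejtog*.

aovrejtog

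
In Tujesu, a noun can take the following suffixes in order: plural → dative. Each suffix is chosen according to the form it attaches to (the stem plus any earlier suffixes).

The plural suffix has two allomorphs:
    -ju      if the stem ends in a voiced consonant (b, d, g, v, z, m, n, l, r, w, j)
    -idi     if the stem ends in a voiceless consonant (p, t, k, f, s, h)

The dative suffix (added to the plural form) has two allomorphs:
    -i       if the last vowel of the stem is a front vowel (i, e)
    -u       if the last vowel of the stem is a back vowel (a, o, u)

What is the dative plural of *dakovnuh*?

Since the final consonant of *dakovnuh* is /h/ (voiceless), it takes -idi, giving *dakovnuhidi*.
The plural form *dakovnuhidi* — last vowel /i/ (a front vowel) → -i → *dakovnuhidii*.

dakovnuhidii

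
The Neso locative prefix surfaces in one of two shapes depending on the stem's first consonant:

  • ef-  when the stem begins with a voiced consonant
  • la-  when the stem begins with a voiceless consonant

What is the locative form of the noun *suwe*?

lasuwe

The first consonant of *suwe* is /s/, which is voiceless, so the prefix is la-, giving *lasuwe*.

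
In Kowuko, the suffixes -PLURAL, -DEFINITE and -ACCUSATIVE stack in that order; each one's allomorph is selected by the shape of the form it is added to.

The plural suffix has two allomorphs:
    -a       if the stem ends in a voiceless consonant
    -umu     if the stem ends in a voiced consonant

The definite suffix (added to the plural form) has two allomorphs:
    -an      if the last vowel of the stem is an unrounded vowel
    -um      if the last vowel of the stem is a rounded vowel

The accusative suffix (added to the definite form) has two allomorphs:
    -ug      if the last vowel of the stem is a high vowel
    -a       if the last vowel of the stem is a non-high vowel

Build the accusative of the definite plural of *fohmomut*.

The final consonant of *fohmomut* is /t/, which is voiceless, so the plural suffix is -a, giving *fohmomuta*.
Since the last vowel of the plural form *fohmomuta* is /a/ (an unrounded vowel), it takes -an, giving *fohmomutaan*.
The definite form *fohmomutaan*: last vowel = /a/, a non-high vowel → -a → *fohmomutaana*.

fohmomutaana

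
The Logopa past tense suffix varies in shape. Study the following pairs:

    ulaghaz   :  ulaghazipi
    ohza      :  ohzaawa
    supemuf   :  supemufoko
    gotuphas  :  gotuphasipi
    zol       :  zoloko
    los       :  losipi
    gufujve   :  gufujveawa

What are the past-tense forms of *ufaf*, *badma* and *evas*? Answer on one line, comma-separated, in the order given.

Looking at the final sound of each stem: -ipi when the stem ends in a sibilant (*ulaghaz*, *gotuphas*, *los*); -oko when the stem ends in a non-sibilant consonant (*supemuf*, *zol*); -awa when the stem ends in a vowel (*ohza*, *gufujve*).
Since the final sound of *ufaf* is /f/ (a non-sibilant consonant), it takes -oko, giving *ufafoko*.
The final sound of *badma* is /a/, which is a vowel, so the suffix is -awa, giving *badmaawa*.
The final sound of *evas* is /s/, which is a sibilant, so the suffix is -ipi, giving *evasipi*.

ufafoko, badmaawa, evasipi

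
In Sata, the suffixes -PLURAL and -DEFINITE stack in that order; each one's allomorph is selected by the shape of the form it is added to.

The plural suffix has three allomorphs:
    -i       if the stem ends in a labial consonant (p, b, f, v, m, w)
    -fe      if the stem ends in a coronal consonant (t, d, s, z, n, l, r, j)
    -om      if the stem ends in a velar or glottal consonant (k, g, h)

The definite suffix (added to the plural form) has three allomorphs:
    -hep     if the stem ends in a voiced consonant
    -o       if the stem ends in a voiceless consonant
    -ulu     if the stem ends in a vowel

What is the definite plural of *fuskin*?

*fuskin*: final consonant = /n/, coronal → -fe → *fuskinfe*.
The plural form *fuskinfe*: final sound = /e/, a vowel → -ulu → *fuskinfeulu*.

fuskinfeulu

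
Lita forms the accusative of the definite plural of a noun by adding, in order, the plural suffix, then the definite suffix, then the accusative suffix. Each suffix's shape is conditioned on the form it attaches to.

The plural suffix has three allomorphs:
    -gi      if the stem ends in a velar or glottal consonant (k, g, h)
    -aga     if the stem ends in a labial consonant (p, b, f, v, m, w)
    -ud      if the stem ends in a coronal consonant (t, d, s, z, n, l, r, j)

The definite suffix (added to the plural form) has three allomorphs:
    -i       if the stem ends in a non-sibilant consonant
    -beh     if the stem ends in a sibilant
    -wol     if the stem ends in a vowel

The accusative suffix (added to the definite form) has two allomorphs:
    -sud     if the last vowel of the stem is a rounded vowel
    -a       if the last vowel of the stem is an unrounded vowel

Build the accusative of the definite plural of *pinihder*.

pinihderudia

Since the final consonant of *pinihder* is /r/ (coronal), it takes -ud, giving *pinihderud*.
Since the final sound of the plural form *pinihderud* is /d/ (a non-sibilant consonant), it takes -i, giving *pinihderudi*.
Since the last vowel of the definite form *pinihderudi* is /i/ (an unrounded vowel), it takes -a, giving *pinihderudia*.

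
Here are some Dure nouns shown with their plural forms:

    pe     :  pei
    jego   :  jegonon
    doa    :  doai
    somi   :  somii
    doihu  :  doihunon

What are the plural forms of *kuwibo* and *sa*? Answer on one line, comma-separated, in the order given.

kuwibonon, sai

The suffix is conditioned by the last vowel: -non when the last vowel of the stem is a rounded vowel (*jego*, *doihu*); -i when the last vowel of the stem is an unrounded vowel (*pe*, *doa*, *somi*).
Since the last vowel of *kuwibo* is /o/ (a rounded vowel), it takes -non, giving *kuwibonon*.
*sa* — last vowel /a/ (an unrounded vowel) → -i → *sai*.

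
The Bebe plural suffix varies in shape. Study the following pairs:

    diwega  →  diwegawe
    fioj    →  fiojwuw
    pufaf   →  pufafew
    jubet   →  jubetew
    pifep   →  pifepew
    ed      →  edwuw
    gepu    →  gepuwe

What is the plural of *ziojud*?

Looking at the final sound of each stem: -ew when the stem ends in a voiceless consonant (*pufaf*, *jubet*, *pifep*); -wuw when the stem ends in a voiced consonant (*fioj*, *ed*); -we when the stem ends in a vowel (*diwega*, *gepu*).
*ziojud* — final sound /d/ (a voiced consonant) → -wuw → *ziojudwuw*.

ziojudwuw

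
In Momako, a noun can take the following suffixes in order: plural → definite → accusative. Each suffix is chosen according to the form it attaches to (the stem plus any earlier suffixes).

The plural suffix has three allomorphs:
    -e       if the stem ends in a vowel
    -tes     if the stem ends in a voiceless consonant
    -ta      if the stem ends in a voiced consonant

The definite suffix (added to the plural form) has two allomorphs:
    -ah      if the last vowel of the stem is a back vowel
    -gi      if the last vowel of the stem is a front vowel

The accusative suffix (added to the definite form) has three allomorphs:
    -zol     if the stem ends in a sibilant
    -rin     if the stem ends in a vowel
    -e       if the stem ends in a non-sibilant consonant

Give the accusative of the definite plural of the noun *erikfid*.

erikfidtaahe

*erikfid*: final sound = /d/, a voiced consonant → -ta → *erikfidta*.
Since the last vowel of the plural form *erikfidta* is /a/ (a back vowel), it takes -ah, giving *erikfidtaah*.
The definite form *erikfidtaah*: final sound = /h/, a non-sibilant consonant → -e → *erikfidtaahe*.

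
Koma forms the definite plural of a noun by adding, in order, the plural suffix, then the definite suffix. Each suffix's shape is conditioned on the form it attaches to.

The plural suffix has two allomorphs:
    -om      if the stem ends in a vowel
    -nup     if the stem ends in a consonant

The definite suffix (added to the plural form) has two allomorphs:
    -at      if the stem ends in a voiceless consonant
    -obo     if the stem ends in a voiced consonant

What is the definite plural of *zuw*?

The final sound of *zuw* is /w/, which is a consonant, so the plural suffix is -nup, giving *zuwnup*.
The plural form *zuwnup* — final consonant /p/ (voiceless) → -at → *zuwnupat*.

zuwnupat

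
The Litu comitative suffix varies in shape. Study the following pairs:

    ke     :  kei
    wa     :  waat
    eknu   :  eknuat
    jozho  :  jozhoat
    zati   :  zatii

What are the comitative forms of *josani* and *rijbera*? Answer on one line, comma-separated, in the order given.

josanii, rijberaat

The suffix is conditioned by the last vowel: -i when the last vowel of the stem is a front vowel (*ke*, *zati*); -at when the last vowel of the stem is a back vowel (*wa*, *eknu*, *jozho*).
The last vowel of *josani* is /i/, which is a front vowel, so the suffix is -i, giving *josanii*.
*rijbera*: last vowel = /a/, a back vowel → -at → *rijberaat*.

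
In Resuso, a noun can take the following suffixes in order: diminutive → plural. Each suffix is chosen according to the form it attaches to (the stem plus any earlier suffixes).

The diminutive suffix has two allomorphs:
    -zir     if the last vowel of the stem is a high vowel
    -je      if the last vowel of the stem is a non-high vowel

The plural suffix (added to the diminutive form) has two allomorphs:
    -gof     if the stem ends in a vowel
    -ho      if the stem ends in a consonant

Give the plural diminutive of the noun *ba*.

bajegof

The last vowel of *ba* is /a/, which is a non-high vowel, so the diminutive suffix is -je, giving *baje*.
Since the final sound of the diminutive form *baje* is /e/ (a vowel), it takes -gof, giving *bajegof*.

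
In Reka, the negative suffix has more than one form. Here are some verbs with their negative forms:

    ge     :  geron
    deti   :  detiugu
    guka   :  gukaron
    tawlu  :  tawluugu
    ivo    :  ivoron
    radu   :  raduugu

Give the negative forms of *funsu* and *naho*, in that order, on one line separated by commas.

Looking at the last vowel of each stem: -ugu when the last vowel of the stem is a high vowel (*deti*, *tawlu*, *radu*); -ron when the last vowel of the stem is a non-high vowel (*ge*, *guka*, *ivo*).
Since the last vowel of *funsu* is /u/ (a high vowel), it takes -ugu, giving *funsuugu*.
*naho* — last vowel /o/ (a non-high vowel) → -ron → *nahoron*.

funsuugu, nahoron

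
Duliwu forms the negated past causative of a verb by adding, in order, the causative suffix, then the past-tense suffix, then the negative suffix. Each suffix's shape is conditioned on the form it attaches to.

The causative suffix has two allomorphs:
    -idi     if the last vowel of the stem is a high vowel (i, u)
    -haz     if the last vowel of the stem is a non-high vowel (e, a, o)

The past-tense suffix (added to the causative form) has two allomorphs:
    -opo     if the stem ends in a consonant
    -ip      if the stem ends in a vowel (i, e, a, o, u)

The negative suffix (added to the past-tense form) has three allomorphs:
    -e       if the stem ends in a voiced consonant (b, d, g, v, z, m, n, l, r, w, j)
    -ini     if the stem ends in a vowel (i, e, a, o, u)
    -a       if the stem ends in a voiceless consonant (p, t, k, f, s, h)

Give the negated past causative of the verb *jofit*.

The last vowel of *jofit* is /i/, which is a high vowel, so the causative suffix is -idi, giving *jofitidi*.
The causative form *jofitidi* — final sound /i/ (a vowel) → -ip → *jofitidiip*.
The past-tense form *jofitidiip* — final sound /p/ (a voiceless consonant) → -a → *jofitidiipa*.

jofitidiipa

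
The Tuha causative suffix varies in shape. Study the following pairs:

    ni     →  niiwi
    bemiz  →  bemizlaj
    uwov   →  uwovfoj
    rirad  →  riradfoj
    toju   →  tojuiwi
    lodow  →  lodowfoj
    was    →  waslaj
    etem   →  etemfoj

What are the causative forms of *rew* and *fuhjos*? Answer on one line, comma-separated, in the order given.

rewfoj, fuhjoslaj

The suffix is conditioned by the final sound: -laj when the stem ends in a sibilant (*bemiz*, *was*); -foj when the stem ends in a non-sibilant consonant (*uwov*, *rirad*, *lodow*, *etem*); -iwi when the stem ends in a vowel (*ni*, *toju*).
Since the final sound of *rew* is /w/ (a non-sibilant consonant), it takes -foj, giving *rewfoj*.
Since the final sound of *fuhjos* is /s/ (a sibilant), it takes -laj, giving *fuhjoslaj*.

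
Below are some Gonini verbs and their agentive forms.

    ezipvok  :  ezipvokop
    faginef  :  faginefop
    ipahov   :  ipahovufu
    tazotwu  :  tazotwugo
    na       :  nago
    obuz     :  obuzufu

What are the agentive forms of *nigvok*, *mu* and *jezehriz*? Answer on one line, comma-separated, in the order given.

The alternation tracks the final sound of the stem — -op when the stem ends in a voiceless consonant (*ezipvok*, *faginef*); -ufu when the stem ends in a voiced consonant (*ipahov*, *obuz*); -go when the stem ends in a vowel (*tazotwu*, *na*).
The final sound of *nigvok* is /k/, which is a voiceless consonant, so the suffix is -op, giving *nigvokop*.
The final sound of *mu* is /u/, which is a vowel, so the suffix is -go, giving *mugo*.
*jezehriz*: final sound = /z/, a voiced consonant → -ufu → *jezehrizufu*.

nigvokop, mugo, jezehrizufu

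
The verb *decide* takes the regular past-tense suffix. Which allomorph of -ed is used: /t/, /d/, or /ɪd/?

The stem *decide* ends in /t/ or /d/.
The -ed suffix is realized as /ɪd/ after /t, d/; as /t/ after other voiceless consonants; and as /d/ after other voiced sounds.
So -ed on *decide* is pronounced /ɪd/.

/ɪd/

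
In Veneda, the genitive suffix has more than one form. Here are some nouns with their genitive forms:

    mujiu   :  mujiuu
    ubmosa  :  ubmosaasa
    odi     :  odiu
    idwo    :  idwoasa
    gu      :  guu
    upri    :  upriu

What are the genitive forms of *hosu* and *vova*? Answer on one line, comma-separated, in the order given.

Looking at the last vowel of each stem: -u when the last vowel of the stem is a high vowel (*mujiu*, *odi*, *gu*, *upri*); -asa when the last vowel of the stem is a non-high vowel (*ubmosa*, *idwo*).
The last vowel of *hosu* is /u/, which is a high vowel, so the suffix is -u, giving *hosuu*.
*vova* — last vowel /a/ (a non-high vowel) → -asa → *vovaasa*.

hosuu, vovaasa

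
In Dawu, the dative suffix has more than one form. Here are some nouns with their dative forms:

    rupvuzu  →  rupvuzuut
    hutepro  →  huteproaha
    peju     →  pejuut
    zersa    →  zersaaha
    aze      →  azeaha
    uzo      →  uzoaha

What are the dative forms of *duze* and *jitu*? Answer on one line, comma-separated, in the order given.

duzeaha, jituut

The suffix is conditioned by the last vowel: -ut when the last vowel of the stem is a high vowel (*rupvuzu*, *peju*); -aha when the last vowel of the stem is a non-high vowel (*hutepro*, *zersa*, *aze*, *uzo*).
*duze*: last vowel = /e/, a non-high vowel → -aha → *duzeaha*.
*jitu* — last vowel /u/ (a high vowel) → -ut → *jituut*.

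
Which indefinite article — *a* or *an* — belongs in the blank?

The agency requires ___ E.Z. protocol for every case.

an

The indefinite article is chosen by the initial *sound* of the following word, not its spelling.
The initialism *E.Z.* is read letter by letter; the first letter, E, is pronounced /iː/, which begins with a vowel sound.
So the article is *an*: The agency requires an E.Z. protocol for every case.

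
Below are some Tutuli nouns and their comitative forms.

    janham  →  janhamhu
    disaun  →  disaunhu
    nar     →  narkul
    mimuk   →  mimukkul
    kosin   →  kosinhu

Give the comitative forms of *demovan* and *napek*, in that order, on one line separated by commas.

The alternation tracks the final consonant of the stem — -hu when the stem ends in a nasal (*janham*, *disaun*, *kosin*); -kul when the stem ends in a non-nasal consonant (*nar*, *mimuk*).
Since the final consonant of *demovan* is /n/ (a nasal), it takes -hu, giving *demovanhu*.
Since the final consonant of *napek* is /k/ (non-nasal), it takes -kul, giving *napekkul*.

demovanhu, napekkul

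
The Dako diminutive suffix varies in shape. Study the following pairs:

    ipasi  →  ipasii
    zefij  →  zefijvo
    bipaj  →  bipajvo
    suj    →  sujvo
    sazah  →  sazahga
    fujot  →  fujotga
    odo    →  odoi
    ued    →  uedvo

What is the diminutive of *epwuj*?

epwujvo

The pattern is voicing of the final sound: -ga when the stem ends in a voiceless consonant (*sazah*, *fujot*); -vo when the stem ends in a voiced consonant (*zefij*, *bipaj*, *suj*, *ued*); -i when the stem ends in a vowel (*ipasi*, *odo*).
The final sound of *epwuj* is /j/, which is a voiced consonant, so the suffix is -vo, giving *epwujvo*.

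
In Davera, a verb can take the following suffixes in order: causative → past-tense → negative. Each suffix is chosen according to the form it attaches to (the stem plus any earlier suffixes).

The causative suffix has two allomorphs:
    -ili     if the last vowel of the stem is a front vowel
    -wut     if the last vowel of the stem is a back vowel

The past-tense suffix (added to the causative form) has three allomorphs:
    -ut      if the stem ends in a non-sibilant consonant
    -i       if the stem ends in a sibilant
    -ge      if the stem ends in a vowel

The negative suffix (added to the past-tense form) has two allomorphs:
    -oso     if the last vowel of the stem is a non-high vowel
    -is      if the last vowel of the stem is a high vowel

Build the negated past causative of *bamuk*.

bamukwututis

*bamuk*: last vowel = /u/, a back vowel → -wut → *bamukwut*.
Since the final sound of the causative form *bamukwut* is /t/ (a non-sibilant consonant), it takes -ut, giving *bamukwutut*.
The past-tense form *bamukwutut*: last vowel = /u/, a high vowel → -is → *bamukwututis*.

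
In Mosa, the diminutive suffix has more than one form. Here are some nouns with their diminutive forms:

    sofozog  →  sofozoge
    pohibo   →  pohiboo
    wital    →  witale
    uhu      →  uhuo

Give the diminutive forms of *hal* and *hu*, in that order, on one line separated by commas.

Looking at the final sound of each stem: -e when the stem ends in a consonant (*sofozog*, *wital*); -o when the stem ends in a vowel (*pohibo*, *uhu*).
*hal* — final sound /l/ (a consonant) → -e → *hale*.
The final sound of *hu* is /u/, which is a vowel, so the suffix is -o, giving *huo*.

hale, huo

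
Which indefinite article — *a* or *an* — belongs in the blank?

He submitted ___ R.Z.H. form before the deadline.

The indefinite article is chosen by the initial *sound* of the following word, not its spelling.
The initialism *R.Z.H.* is read letter by letter; the first letter, R, is pronounced /ɑr/, which begins with a vowel sound.
So the article is *an*: He submitted an R.Z.H. form before the deadline.

an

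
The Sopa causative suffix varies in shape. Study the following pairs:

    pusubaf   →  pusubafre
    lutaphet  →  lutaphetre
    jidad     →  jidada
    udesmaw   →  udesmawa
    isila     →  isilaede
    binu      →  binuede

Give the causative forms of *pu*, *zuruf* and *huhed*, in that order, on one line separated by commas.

puede, zurufre, huheda

Looking at the final sound of each stem: -re when the stem ends in a voiceless consonant (*pusubaf*, *lutaphet*); -a when the stem ends in a voiced consonant (*jidad*, *udesmaw*); -ede when the stem ends in a vowel (*isila*, *binu*).
*pu*: final sound = /u/, a vowel → -ede → *puede*.
*zuruf*: final sound = /f/, a voiceless consonant → -re → *zurufre*.
*huhed*: final sound = /d/, a voiced consonant → -a → *huheda*.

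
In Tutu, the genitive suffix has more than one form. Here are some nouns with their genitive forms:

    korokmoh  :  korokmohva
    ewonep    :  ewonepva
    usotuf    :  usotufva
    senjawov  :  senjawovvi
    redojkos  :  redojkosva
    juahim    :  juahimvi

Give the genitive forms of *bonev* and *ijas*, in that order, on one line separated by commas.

The alternation tracks the final consonant of the stem — -va when the stem ends in a voiceless consonant (*korokmoh*, *ewonep*, *usotuf*, *redojkos*); -vi when the stem ends in a voiced consonant (*senjawov*, *juahim*).
Since the final consonant of *bonev* is /v/ (voiced), it takes -vi, giving *bonevvi*.
*ijas* — final consonant /s/ (voiceless) → -va → *ijasva*.

bonevvi, ijasva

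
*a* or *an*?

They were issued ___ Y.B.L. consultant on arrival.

The indefinite article is chosen by the initial *sound* of the following word, not its spelling.
The initialism *Y.B.L.* is read letter by letter; the first letter, Y, is pronounced /waɪ/, which begins with a consonant sound.
So the article is *a*: They were issued a Y.B.L. consultant on arrival.

a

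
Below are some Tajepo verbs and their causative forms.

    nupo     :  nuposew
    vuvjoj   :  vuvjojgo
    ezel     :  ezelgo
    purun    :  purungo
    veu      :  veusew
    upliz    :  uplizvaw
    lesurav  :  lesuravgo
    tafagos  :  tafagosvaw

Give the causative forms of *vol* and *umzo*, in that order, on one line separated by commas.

volgo, umzosew

The pattern is sibilance of the final sound: -vaw when the stem ends in a sibilant (*upliz*, *tafagos*); -go when the stem ends in a non-sibilant consonant (*vuvjoj*, *ezel*, *purun*, *lesurav*); -sew when the stem ends in a vowel (*nupo*, *veu*).
The final sound of *vol* is /l/, which is a non-sibilant consonant, so the suffix is -go, giving *volgo*.
*umzo* — final sound /o/ (a vowel) → -sew → *umzosew*.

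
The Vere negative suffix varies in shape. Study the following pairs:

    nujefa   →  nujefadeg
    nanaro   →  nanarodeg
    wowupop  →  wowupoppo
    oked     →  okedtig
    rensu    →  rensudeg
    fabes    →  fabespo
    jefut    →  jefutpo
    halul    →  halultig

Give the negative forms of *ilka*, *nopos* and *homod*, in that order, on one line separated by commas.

ilkadeg, nopospo, homodtig

Looking at the final sound of each stem: -po when the stem ends in a voiceless consonant (*wowupop*, *fabes*, *jefut*); -tig when the stem ends in a voiced consonant (*oked*, *halul*); -deg when the stem ends in a vowel (*nujefa*, *nanaro*, *rensu*).
*ilka* — final sound /a/ (a vowel) → -deg → *ilkadeg*.
*nopos*: final sound = /s/, a voiceless consonant → -po → *nopospo*.
The final sound of *homod* is /d/, which is a voiced consonant, so the suffix is -tig, giving *homodtig*.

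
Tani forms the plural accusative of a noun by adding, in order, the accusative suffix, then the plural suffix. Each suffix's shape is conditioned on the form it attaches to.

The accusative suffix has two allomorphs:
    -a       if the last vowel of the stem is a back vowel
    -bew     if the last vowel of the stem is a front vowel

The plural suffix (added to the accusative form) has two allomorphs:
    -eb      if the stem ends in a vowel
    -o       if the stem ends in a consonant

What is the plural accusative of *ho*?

hoaeb

The last vowel of *ho* is /o/, which is a back vowel, so the accusative suffix is -a, giving *hoa*.
Since the final sound of the accusative form *hoa* is /a/ (a vowel), it takes -eb, giving *hoaeb*.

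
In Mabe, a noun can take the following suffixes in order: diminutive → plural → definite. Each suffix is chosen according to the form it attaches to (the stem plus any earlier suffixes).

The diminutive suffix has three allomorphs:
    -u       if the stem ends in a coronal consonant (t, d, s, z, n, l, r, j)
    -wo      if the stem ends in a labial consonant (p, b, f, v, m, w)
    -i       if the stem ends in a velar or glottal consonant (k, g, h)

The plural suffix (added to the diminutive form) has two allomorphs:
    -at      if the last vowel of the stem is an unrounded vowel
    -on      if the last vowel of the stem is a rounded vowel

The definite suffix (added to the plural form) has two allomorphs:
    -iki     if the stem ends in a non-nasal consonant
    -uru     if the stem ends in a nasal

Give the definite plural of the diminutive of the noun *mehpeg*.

The final consonant of *mehpeg* is /g/, which is velar/glottal, so the diminutive suffix is -i, giving *mehpegi*.
Since the last vowel of the diminutive form *mehpegi* is /i/ (an unrounded vowel), it takes -at, giving *mehpegiat*.
The final consonant of the plural form *mehpegiat* is /t/, which is non-nasal, so the definite suffix is -iki, giving *mehpegiatiki*.

mehpegiatiki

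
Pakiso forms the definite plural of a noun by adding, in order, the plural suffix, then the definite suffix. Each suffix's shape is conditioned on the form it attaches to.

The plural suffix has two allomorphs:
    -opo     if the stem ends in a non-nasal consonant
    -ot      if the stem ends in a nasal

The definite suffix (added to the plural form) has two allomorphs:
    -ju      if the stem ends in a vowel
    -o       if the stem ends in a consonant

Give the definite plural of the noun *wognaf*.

wognafopoju

*wognaf* — final consonant /f/ (non-nasal) → -opo → *wognafopo*.
The final sound of the plural form *wognafopo* is /o/, which is a vowel, so the definite suffix is -ju, giving *wognafopoju*.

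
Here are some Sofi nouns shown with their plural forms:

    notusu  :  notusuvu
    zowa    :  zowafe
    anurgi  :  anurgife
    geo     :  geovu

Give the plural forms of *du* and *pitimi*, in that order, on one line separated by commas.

The suffix is conditioned by the last vowel: -vu when the last vowel of the stem is a rounded vowel (*notusu*, *geo*); -fe when the last vowel of the stem is an unrounded vowel (*zowa*, *anurgi*).
The last vowel of *du* is /u/, which is a rounded vowel, so the suffix is -vu, giving *duvu*.
*pitimi*: last vowel = /i/, an unrounded vowel → -fe → *pitimife*.

duvu, pitimife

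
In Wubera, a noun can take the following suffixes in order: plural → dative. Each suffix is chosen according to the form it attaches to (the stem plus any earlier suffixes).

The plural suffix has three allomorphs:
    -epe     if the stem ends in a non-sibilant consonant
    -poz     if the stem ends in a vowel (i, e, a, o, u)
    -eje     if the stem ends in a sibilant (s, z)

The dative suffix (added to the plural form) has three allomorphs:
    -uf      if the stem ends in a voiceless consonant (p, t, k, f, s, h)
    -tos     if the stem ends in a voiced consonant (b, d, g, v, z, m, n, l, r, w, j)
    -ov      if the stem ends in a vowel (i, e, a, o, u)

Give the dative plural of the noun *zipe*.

zipepoztos

Since the final sound of *zipe* is /e/ (a vowel), it takes -poz, giving *zipepoz*.
The plural form *zipepoz* — final sound /z/ (a voiced consonant) → -tos → *zipepoztos*.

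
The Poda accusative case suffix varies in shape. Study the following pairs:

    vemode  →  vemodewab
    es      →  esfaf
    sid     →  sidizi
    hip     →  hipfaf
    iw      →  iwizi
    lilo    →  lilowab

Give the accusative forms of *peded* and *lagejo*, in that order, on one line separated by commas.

Looking at the final sound of each stem: -faf when the stem ends in a voiceless consonant (*es*, *hip*); -izi when the stem ends in a voiced consonant (*sid*, *iw*); -wab when the stem ends in a vowel (*vemode*, *lilo*).
*peded* — final sound /d/ (a voiced consonant) → -izi → *pededizi*.
Since the final sound of *lagejo* is /o/ (a vowel), it takes -wab, giving *lagejowab*.

pededizi, lagejowab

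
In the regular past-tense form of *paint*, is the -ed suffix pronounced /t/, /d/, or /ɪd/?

The stem *paint* ends in /t/ or /d/.
The -ed suffix is realized as /ɪd/ after /t, d/; as /t/ after other voiceless consonants; and as /d/ after other voiced sounds.
So -ed on *paint* is pronounced /ɪd/.

/ɪd/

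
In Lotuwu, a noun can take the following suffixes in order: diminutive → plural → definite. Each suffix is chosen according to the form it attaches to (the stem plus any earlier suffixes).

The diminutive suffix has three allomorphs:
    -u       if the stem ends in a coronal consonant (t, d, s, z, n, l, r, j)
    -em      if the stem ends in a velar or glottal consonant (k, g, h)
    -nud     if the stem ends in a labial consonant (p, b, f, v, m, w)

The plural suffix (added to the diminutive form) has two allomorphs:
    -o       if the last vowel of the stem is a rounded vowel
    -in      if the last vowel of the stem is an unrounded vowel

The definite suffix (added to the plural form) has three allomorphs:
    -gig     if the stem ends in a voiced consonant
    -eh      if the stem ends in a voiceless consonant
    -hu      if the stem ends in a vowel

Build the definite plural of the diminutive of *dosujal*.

dosujaluohu

Since the final consonant of *dosujal* is /l/ (coronal), it takes -u, giving *dosujalu*.
The last vowel of the diminutive form *dosujalu* is /u/, which is a rounded vowel, so the plural suffix is -o, giving *dosujaluo*.
The plural form *dosujaluo* — final sound /o/ (a vowel) → -hu → *dosujaluohu*.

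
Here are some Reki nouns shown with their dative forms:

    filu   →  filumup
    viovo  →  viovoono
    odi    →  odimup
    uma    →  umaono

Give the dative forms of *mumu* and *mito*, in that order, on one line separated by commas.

The pattern is height harmony: -mup when the last vowel of the stem is a high vowel (*filu*, *odi*); -ono when the last vowel of the stem is a non-high vowel (*viovo*, *uma*).
The last vowel of *mumu* is /u/, which is a high vowel, so the suffix is -mup, giving *mumumup*.
The last vowel of *mito* is /o/, which is a non-high vowel, so the suffix is -ono, giving *mitoono*.

mumumup, mitoono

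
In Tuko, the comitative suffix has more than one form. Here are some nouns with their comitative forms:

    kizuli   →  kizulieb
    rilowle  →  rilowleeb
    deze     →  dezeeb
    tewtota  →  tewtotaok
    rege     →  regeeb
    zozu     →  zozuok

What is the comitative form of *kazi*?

kazieb

The suffix is conditioned by the last vowel: -eb when the last vowel of the stem is a front vowel (*kizuli*, *rilowle*, *deze*, *rege*); -ok when the last vowel of the stem is a back vowel (*tewtota*, *zozu*).
The last vowel of *kazi* is /i/, which is a front vowel, so the suffix is -eb, giving *kazieb*.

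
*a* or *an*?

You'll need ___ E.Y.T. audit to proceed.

The indefinite article is chosen by the initial *sound* of the following word, not its spelling.
The initialism *E.Y.T.* is read letter by letter; the first letter, E, is pronounced /iː/, which begins with a vowel sound.
So the article is *an*: You'll need an E.Y.T. audit to proceed.

an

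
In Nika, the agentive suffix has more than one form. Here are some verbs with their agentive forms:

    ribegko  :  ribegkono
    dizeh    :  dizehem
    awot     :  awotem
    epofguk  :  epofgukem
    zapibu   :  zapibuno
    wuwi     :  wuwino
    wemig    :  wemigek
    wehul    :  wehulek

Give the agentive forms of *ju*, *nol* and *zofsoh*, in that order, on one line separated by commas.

The pattern is voicing of the final sound: -em when the stem ends in a voiceless consonant (*dizeh*, *awot*, *epofguk*); -ek when the stem ends in a voiced consonant (*wemig*, *wehul*); -no when the stem ends in a vowel (*ribegko*, *zapibu*, *wuwi*).
The final sound of *ju* is /u/, which is a vowel, so the suffix is -no, giving *juno*.
*nol* — final sound /l/ (a voiced consonant) → -ek → *nolek*.
The final sound of *zofsoh* is /h/, which is a voiceless consonant, so the suffix is -em, giving *zofsohem*.

juno, nolek, zofsohem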